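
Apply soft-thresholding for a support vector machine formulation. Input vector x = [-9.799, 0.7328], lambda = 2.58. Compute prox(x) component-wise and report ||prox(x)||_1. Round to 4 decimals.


Soft-thresholding with lambda = 2.58:
prox(-9.799) = sign(-9.799)*max(|-9.799| - 2.58, 0) = -7.219
prox(0.7328) = sign(0.7328)*max(|0.7328| - 2.58, 0) = 0.0
prox(x) = [-7.219, 0.0]
||prox(x)||_1 = 7.219 + 0.0 = 7.219


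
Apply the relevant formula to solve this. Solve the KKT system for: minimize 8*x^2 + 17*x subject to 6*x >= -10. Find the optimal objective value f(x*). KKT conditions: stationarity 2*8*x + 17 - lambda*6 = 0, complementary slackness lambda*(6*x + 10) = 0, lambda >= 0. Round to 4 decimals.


Step 1: Try lambda = 0 (constraint inactive).
Stationarity: 2*8*x + 17 = 0
x* = -17/(2*8) = -1.0625
Check constraint: 6*-1.0625 = -6.375 >= -10 -- satisfied.
Step 2: Compute optimal value.
f(x*) = 8*(-1.0625)^2 + 17*(-1.0625) = -9.0313


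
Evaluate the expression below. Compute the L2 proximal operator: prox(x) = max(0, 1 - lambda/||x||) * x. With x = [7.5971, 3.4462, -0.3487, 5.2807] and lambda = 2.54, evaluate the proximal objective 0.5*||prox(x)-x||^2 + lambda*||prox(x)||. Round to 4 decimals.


Step 1: Compute ||x||.
||x|| = 9.8793
Step 2: Compute scaling factor.
scale = max(0, 1 - 2.54/9.8793) = 0.7429
Step 3: prox(x) = [5.6439, 2.5602, -0.259, 3.923]
||prox(x)|| = 7.3393
Step 4: Proximal objective.
0.5*||prox-x||^2 = 3.2258
lambda*||prox|| = 18.6418
Total = 21.8675


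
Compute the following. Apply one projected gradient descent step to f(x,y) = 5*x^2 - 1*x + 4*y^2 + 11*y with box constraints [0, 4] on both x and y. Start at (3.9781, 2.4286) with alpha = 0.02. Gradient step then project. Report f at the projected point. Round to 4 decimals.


Step 1: Compute gradient at (3.9781, 2.4286).
grad_x = 2*5*3.9781 - 1 = 38.781
grad_y = 2*4*2.4286 + 11 = 30.4288
Step 2: Gradient step.
x_raw = 3.9781 - 0.02*38.781 = 3.2025
y_raw = 2.4286 - 0.02*30.4288 = 1.82
Step 3: Project onto [0, 4].
x_proj = clip(3.2025) = 3.2025
y_proj = clip(1.82) = 1.82
Step 4: Evaluate f.
f(3.2025, 1.82) = 81.3471


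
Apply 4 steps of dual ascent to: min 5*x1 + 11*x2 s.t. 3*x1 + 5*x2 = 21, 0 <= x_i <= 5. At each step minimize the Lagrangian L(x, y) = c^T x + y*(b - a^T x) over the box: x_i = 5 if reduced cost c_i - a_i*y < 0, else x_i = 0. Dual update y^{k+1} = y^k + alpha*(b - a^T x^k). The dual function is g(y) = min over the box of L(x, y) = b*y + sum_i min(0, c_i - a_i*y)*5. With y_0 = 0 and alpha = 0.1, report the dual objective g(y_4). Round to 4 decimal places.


Dual ascent for LP: min 5*x1 + 11*x2, 3*x1 + 5*x2 = 21, 0 <= x_i <= 5
Step 1: y^k = 0.0, reduced costs: (5.0, 11.0)
  x^k = (0.0, 0.0), subgradient = b - a^T x = 21.0
  y^{k+1} = 0.0 + 0.1*21.0 = 2.1
Step 2: y^k = 2.1, reduced costs: (-1.3, 0.5)
  x^k = (5.0, 0.0), subgradient = b - a^T x = 6.0
  y^{k+1} = 2.1 + 0.1*6.0 = 2.7
Step 3: y^k = 2.7, reduced costs: (-3.1, -2.5)
  x^k = (5.0, 5.0), subgradient = b - a^T x = -19.0
  y^{k+1} = 2.7 + 0.1*-19.0 = 0.8
Step 4: y^k = 0.8, reduced costs: (2.6, 7.0)
  x^k = (0.0, 0.0), subgradient = b - a^T x = 21.0
  y^{k+1} = 0.8 + 0.1*21.0 = 2.9
Dual objective at y_4 = 2.9: reduced costs (-3.7, -3.5), box minimizer x = (5.0, 5.0)
g(y_4) = b*y + (c1 - a1*y)*x1 + (c2 - a2*y)*x2 = 21*2.9 + (-3.7)*5.0 + (-3.5)*5.0 = 60.9 - 18.5 - 17.5 = 24.9


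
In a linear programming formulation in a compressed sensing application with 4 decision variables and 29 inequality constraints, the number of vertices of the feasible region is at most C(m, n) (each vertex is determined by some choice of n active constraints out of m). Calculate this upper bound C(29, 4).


Each vertex corresponds to some choice of n active constraints out of m, so the number of vertices is at most C(m, n) = m! / (n!(m-n)!).
m = 29, n = 4
Numerator: 29 * 28 * 27 * 26
Denominator: 4! = 24
C(29, 4) = 23751


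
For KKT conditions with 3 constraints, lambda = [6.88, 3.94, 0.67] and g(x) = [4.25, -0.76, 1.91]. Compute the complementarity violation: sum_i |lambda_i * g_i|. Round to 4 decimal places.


KKT complementary slackness check:
lambda_1 * g_1 = 6.88 * 4.25 = 29.24
lambda_2 * g_2 = 3.94 * -0.76 = -2.9944
lambda_3 * g_3 = 0.67 * 1.91 = 1.2797
Total violation = 29.24 + 2.9944 + 1.2797 = 33.5141


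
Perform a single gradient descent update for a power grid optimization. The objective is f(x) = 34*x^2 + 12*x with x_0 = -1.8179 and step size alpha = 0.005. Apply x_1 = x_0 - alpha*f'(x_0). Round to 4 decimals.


We compute the gradient at x_0 and apply the update.
f'(x) = 68*x + 12
f'(-1.8179) = 68*-1.8179 + 12 = -111.6172
x_1 = -1.8179 - 0.005*-111.6172 = -1.2598


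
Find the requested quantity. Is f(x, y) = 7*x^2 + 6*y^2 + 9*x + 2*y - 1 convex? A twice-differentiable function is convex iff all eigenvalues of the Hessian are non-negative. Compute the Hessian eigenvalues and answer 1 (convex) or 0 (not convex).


The Hessian of f(x,y) = 7*x^2 + 6*y^2 + 9*x + 2*y - 1 is:
H = [[14, 0], [0, 12]]
Trace = 14 + 12 = 26
Determinant = 14*12 - (0)^2 = 168
Discriminant = (26)^2 - 4*168 = 4.0
Eigenvalues: lambda_1 = 12.0, lambda_2 = 14.0
The function is convex.

1


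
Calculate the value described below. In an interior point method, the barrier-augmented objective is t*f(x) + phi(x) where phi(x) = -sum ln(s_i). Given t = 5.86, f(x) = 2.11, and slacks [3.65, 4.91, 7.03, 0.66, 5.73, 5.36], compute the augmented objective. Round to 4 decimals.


Step 1: Compute log-barrier.
ln values: [1.2947, 1.5913, 1.9502, -0.4155, 1.7457, 1.679]
phi = -(1.2947 + 1.5913 + 1.9502 - 0.4155 + 1.7457 + 1.679) = -7.8454
Step 2: Compute augmented objective.
t*f(x) = 5.86*2.11 = 12.3646
Total = 12.3646 - 7.8454 = 4.5192


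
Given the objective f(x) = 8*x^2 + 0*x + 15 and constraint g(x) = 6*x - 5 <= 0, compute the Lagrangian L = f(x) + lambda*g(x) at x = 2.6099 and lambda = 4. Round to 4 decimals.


Step 1: Evaluate f(x).
f(2.6099) = 8*2.6099^2 + 0*2.6099 + 15 = 69.4926
Step 2: Evaluate g(x).
g(2.6099) = 6*2.6099 - 5 = 10.6594
Step 3: Compute Lagrangian.
L = 69.4926 + 4*10.6594 = 112.1302


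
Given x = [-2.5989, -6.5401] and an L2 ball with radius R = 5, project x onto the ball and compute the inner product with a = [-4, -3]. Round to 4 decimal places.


Step 1: Compute ||x|| (intermediates to 6 decimals).
||x|| = sqrt((-2.5989)^2 + (-6.5401)^2) = 7.037556
Step 2: Project.
Since ||x|| > R, scale = R/||x|| = 5/7.037556 = 0.710474, proj(x) = scale * x
proj(x) = [-1.846451, -4.646571]
Step 3: Dot product.
a^T * proj(x) = -4*(-1.846451) - 3*(-4.646571) = 21.3255


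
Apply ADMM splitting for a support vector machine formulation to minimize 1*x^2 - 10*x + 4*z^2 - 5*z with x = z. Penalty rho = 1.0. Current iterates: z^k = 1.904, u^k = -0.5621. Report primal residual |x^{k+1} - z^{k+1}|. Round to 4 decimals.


ADMM iteration with rho = 1.0, z^k = 1.904, u^k = -0.5621
Step 1: x-update.
Minimize 1*x^2 - 10*x + (1.0/2)*(x - 1.904 - 0.5621)^2
FOC: (2*1 + 1.0)*x = 10 + 1.0*(1.904 + 0.5621)
x^{k+1} = 4.1554
Step 2: z-update.
Minimize 4*z^2 - 5*z + (1.0/2)*(4.1554 - z - 0.5621)^2
FOC: (2*4 + 1.0)*z = 5 + 1.0*(4.1554 - 0.5621)
z^{k+1} = 0.9548
Step 3: u-update.
u^{k+1} = -0.5621 + 4.1554 - 0.9548 = 2.6385
Step 4: Primal residual = |4.1554 - 0.9548| = 3.2006


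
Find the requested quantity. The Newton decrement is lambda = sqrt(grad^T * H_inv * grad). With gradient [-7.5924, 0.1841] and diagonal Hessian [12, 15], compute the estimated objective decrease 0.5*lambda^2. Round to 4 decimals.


Step 1: H is diagonal, so H^(-1) * g = [-0.6327, 0.0123].
Step 2: g^T H^(-1) g = sum_i g_i^2 / H_ii
  = (-7.5924)^2/12 + (0.1841)^2/15
  = 4.8037 + 0.0023 = 4.806
Step 3: Objective decrease = 0.5 * g^T H^(-1) g = 2.403


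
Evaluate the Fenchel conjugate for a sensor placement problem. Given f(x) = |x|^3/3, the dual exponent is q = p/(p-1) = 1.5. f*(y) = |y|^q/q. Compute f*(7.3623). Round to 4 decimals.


The conjugate exponent q satisfies 1/p + 1/q = 1.
p = 3, so q = 3/(3 - 1) = 1.5
|y|^q = 7.3623^1.5 = 19.9765
f*(7.3623) = 19.9765 / 1.5 = 13.3177


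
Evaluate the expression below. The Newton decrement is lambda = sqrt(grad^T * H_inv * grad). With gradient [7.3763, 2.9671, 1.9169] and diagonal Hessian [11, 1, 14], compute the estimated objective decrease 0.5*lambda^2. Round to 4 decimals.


Step 1: H is diagonal, so H^(-1) * g = [0.6706, 2.9671, 0.1369].
Step 2: g^T H^(-1) g = sum_i g_i^2 / H_ii
  = (7.3763)^2/11 + (2.9671)^2/1 + (1.9169)^2/14
  = 4.9463 + 8.8037 + 0.2625 = 14.0125
Step 3: Objective decrease = 0.5 * g^T H^(-1) g = 7.0062


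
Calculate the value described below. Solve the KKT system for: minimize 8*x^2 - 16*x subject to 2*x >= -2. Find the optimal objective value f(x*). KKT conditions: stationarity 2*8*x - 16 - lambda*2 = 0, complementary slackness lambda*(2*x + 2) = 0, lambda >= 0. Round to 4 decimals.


Step 1: Try lambda = 0 (constraint inactive).
Stationarity: 2*8*x - 16 = 0
x* = 16/(2*8) = 1.0
Check constraint: 2*1.0 = 2.0 >= -2 -- satisfied.
Step 2: Compute optimal value.
f(x*) = 8*1.0^2 - 16*1.0 = -8.0


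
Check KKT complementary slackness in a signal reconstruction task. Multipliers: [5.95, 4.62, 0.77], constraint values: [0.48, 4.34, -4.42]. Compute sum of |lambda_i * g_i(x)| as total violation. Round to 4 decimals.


KKT complementary slackness check:
lambda_1 * g_1 = 5.95 * 0.48 = 2.856
lambda_2 * g_2 = 4.62 * 4.34 = 20.0508
lambda_3 * g_3 = 0.77 * -4.42 = -3.4034
Total violation = 2.856 + 20.0508 + 3.4034 = 26.3102


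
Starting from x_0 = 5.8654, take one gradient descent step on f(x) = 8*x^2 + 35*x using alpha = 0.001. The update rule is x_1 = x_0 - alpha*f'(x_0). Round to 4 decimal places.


We compute the gradient at x_0 and apply the update.
f'(x) = 16*x + 35
f'(5.8654) = 16*5.8654 + 35 = 128.8464
x_1 = 5.8654 - 0.001*128.8464 = 5.7366


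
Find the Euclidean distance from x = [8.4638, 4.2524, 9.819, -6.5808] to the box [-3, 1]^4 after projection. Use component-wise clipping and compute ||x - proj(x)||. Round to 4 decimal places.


Project each component onto [-3, 1].
clip(8.4638) = 1.0, clip(4.2524) = 1.0, clip(9.819) = 1.0, clip(-6.5808) = -3.0
Projection = [1.0, 1.0, 1.0, -3.0]
Squared diffs: [55.7083, 10.5781, 77.7748, 12.8221]
Distance = sqrt(156.8833) = 12.5253


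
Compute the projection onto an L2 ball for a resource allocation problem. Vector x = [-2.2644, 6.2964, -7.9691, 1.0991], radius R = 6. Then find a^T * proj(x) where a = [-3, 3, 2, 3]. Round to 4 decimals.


Step 1: Compute ||x|| (intermediates to 6 decimals).
||x|| = sqrt((-2.2644)^2 + 6.2964^2 + (-7.9691)^2 + 1.0991^2) = 10.463591
Step 2: Project.
Since ||x|| > R, scale = R/||x|| = 6/10.463591 = 0.573417, proj(x) = scale * x
proj(x) = [-1.298445, 3.610463, -4.569617, 0.630243]
Step 3: Dot product.
a^T * proj(x) = -3*(-1.298445) + 3*3.610463 + 2*(-4.569617) + 3*0.630243 = 7.4782


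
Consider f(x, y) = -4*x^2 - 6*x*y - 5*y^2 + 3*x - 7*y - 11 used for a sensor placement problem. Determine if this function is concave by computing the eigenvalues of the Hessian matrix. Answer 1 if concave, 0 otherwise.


The Hessian of f(x,y) = -4*x^2 - 6*x*y - 5*y^2 + 3*x - 7*y - 11 is:
H = [[-8, -6], [-6, -10]]
Trace = -8 - 10 = -18
Determinant = -8*-10 - (-6)^2 = 44
Discriminant = (-18)^2 - 4*44 = 148.0
Eigenvalues: lambda_1 = -15.0828, lambda_2 = -2.9172
The function is concave.

1


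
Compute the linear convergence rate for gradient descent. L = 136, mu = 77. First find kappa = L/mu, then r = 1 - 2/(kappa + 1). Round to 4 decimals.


Step 1: Compute the condition number.
kappa = L/mu = 136/77 = 1.7662
Step 2: Compute the convergence rate.
r = 1 - 2/(kappa + 1) = 1 - 2*mu/(L + mu) = (L - mu)/(L + mu) = 59/213 = 0.277


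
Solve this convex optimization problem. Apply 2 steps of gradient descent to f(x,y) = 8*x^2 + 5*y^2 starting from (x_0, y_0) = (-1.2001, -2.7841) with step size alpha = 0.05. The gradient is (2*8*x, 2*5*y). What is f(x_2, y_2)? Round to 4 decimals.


Gradient descent on f(x,y) = 8*x^2 + 5*y^2.
Starting point: (-1.2001, -2.7841), alpha = 0.05
Step 1: grad_x = 2*8*-1.2001 = -19.2016, grad_y = 2*5*-2.7841 = -27.841
  x_1 = -1.2001 - 0.05*-19.2016 = -0.24
  y_1 = -2.7841 - 0.05*-27.841 = -1.3921
Step 2: grad_x = 2*8*-0.24 = -3.8403, grad_y = 2*5*-1.3921 = -13.9205
  x_2 = -0.24 - 0.05*-3.8403 = -0.048
  y_2 = -1.3921 - 0.05*-13.9205 = -0.696
f(-0.048, -0.696) = 8*(-0.048)^2 + 5*(-0.696)^2 = 2.4407


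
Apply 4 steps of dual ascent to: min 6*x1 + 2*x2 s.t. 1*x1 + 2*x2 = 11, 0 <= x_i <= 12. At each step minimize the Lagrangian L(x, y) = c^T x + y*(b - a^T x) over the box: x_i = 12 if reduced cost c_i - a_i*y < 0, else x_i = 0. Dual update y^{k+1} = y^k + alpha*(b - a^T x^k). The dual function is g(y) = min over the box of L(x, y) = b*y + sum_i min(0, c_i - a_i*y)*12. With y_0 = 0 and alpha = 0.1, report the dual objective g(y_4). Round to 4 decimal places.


Dual ascent for LP: min 6*x1 + 2*x2, 1*x1 + 2*x2 = 11, 0 <= x_i <= 12
Step 1: y^k = 0.0, reduced costs: (6.0, 2.0)
  x^k = (0.0, 0.0), subgradient = b - a^T x = 11.0
  y^{k+1} = 0.0 + 0.1*11.0 = 1.1
Step 2: y^k = 1.1, reduced costs: (4.9, -0.2)
  x^k = (0.0, 12.0), subgradient = b - a^T x = -13.0
  y^{k+1} = 1.1 + 0.1*-13.0 = -0.2
Step 3: y^k = -0.2, reduced costs: (6.2, 2.4)
  x^k = (0.0, 0.0), subgradient = b - a^T x = 11.0
  y^{k+1} = -0.2 + 0.1*11.0 = 0.9
Step 4: y^k = 0.9, reduced costs: (5.1, 0.2)
  x^k = (0.0, 0.0), subgradient = b - a^T x = 11.0
  y^{k+1} = 0.9 + 0.1*11.0 = 2.0
Dual objective at y_4 = 2.0: reduced costs (4.0, -2.0), box minimizer x = (0.0, 12.0)
g(y_4) = b*y + (c1 - a1*y)*x1 + (c2 - a2*y)*x2 = 11*2.0 + 4.0*0.0 + (-2.0)*12.0 = 22.0 + 0.0 - 24.0 = -2.0


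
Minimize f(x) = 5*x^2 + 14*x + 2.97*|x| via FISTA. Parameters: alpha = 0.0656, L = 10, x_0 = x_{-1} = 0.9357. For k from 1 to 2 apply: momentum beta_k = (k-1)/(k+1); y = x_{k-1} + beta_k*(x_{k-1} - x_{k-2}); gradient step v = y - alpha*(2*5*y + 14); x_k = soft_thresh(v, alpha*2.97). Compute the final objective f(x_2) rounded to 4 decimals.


FISTA on f(x) = 5*x^2 + 14*x + 2.97*|x|
L = 10, alpha = 0.0656
Iteration 1: beta = 0.0, y = 0.9357 + 0.0*(0.9357 - 0.9357) = 0.9357
  grad(y) = 23.357, v = y - alpha*grad = -0.5965
  prox(v) = soft_thresh(-0.5965, 0.1948) = -0.4017
Iteration 2: beta = 0.3333, y = -0.4017 + 0.3333*(-0.4017 - 0.9357) = -0.8475
  grad(y) = 5.5252, v = y - alpha*grad = -1.2099
  prox(v) = soft_thresh(-1.2099, 0.1948) = -1.0151
f(x_2) = 5*(-1.0151)^2 + 14*(-1.0151) + 2.97*|-1.0151| = -6.0444


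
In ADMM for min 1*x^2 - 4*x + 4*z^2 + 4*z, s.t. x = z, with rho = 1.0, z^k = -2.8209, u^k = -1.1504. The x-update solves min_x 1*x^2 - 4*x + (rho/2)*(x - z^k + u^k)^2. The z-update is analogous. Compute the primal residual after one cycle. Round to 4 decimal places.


ADMM iteration with rho = 1.0, z^k = -2.8209, u^k = -1.1504
Step 1: x-update.
Minimize 1*x^2 - 4*x + (1.0/2)*(x + 2.8209 - 1.1504)^2
FOC: (2*1 + 1.0)*x = 4 + 1.0*(-2.8209 + 1.1504)
x^{k+1} = 0.7765
Step 2: z-update.
Minimize 4*z^2 + 4*z + (1.0/2)*(0.7765 - z - 1.1504)^2
FOC: (2*4 + 1.0)*z = -4 + 1.0*(0.7765 - 1.1504)
z^{k+1} = -0.486
Step 3: u-update.
u^{k+1} = -1.1504 + 0.7765 + 0.486 = 0.1121
Step 4: Primal residual = |0.7765 + 0.486| = 1.2625


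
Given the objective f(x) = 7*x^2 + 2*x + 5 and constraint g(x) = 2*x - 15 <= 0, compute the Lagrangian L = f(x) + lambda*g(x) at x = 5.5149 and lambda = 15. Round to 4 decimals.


Step 1: Evaluate f(x).
f(5.5149) = 7*5.5149^2 + 2*5.5149 + 5 = 228.9287
Step 2: Evaluate g(x).
g(5.5149) = 2*5.5149 - 15 = -3.9702
Step 3: Compute Lagrangian.
L = 228.9287 + 15*-3.9702 = 169.3757


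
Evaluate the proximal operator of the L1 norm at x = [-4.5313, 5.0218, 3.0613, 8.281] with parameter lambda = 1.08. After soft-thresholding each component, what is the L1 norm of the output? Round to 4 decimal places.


Soft-thresholding with lambda = 1.08:
prox(-4.5313) = sign(-4.5313)*max(|-4.5313| - 1.08, 0) = -3.4513
prox(5.0218) = sign(5.0218)*max(|5.0218| - 1.08, 0) = 3.9418
prox(3.0613) = sign(3.0613)*max(|3.0613| - 1.08, 0) = 1.9813
prox(8.281) = sign(8.281)*max(|8.281| - 1.08, 0) = 7.201
prox(x) = [-3.4513, 3.9418, 1.9813, 7.201]
||prox(x)||_1 = 3.4513 + 3.9418 + 1.9813 + 7.201 = 16.5754


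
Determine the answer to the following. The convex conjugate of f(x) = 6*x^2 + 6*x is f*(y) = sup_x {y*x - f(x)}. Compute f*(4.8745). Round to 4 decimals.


f*(y) = sup_x {y*x - a*x^2 - b*x} = sup_x {(y-b)*x - a*x^2}
FOC: (y - b) - 2a*x = 0 => x* = (y - b)/(2a)
x* = (4.8745 - 6)/(2*6) = -0.0938
f*(4.8745) = (y-b)^2/(4a) = (4.8745 - 6)^2/(4*6)
= 1.2668/24 = 0.0528


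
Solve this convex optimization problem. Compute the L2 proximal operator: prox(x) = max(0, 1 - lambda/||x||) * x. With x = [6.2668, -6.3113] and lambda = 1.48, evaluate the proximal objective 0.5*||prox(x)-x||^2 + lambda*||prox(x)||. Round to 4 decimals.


Step 1: Compute ||x||.
||x|| = 8.8941
Step 2: Compute scaling factor.
scale = max(0, 1 - 1.48/8.8941) = 0.8336
Step 3: prox(x) = [5.224, -5.2611]
||prox(x)|| = 7.4141
Step 4: Proximal objective.
0.5*||prox-x||^2 = 1.0952
lambda*||prox|| = 10.9729
Total = 12.0681


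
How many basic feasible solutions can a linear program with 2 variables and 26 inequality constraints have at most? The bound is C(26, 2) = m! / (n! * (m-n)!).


Each vertex corresponds to some choice of n active constraints out of m, so the number of vertices is at most C(m, n) = m! / (n!(m-n)!).
m = 26, n = 2
Numerator: 26 * 25
Denominator: 2! = 2
C(26, 2) = 325


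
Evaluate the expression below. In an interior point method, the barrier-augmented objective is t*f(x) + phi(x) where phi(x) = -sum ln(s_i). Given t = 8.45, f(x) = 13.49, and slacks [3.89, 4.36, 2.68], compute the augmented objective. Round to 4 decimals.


Step 1: Compute log-barrier.
ln values: [1.3584, 1.4725, 0.9858]
phi = -(1.3584 + 1.4725 + 0.9858) = -3.8167
Step 2: Compute augmented objective.
t*f(x) = 8.45*13.49 = 113.9905
Total = 113.9905 - 3.8167 = 110.1738


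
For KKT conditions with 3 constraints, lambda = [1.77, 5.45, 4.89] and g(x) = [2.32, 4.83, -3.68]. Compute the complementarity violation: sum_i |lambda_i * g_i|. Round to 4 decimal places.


KKT complementary slackness check:
lambda_1 * g_1 = 1.77 * 2.32 = 4.1064
lambda_2 * g_2 = 5.45 * 4.83 = 26.3235
lambda_3 * g_3 = 4.89 * -3.68 = -17.9952
Total violation = 4.1064 + 26.3235 + 17.9952 = 48.4251


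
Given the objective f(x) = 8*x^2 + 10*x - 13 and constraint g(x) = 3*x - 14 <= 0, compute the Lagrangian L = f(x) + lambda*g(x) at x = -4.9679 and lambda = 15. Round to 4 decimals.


Step 1: Evaluate f(x).
f(-4.9679) = 8*(-4.9679)^2 + 10*(-4.9679) - 13 = 134.7612
Step 2: Evaluate g(x).
g(-4.9679) = 3*-4.9679 - 14 = -28.9037
Step 3: Compute Lagrangian.
L = 134.7612 + 15*-28.9037 = -298.7943


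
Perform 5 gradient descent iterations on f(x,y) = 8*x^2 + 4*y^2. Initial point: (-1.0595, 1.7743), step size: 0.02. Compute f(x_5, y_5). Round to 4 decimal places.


Gradient descent on f(x,y) = 8*x^2 + 4*y^2.
Starting point: (-1.0595, 1.7743), alpha = 0.02
Step 1: grad_x = 2*8*-1.0595 = -16.952, grad_y = 2*4*1.7743 = 14.1944
  x_1 = -1.0595 - 0.02*-16.952 = -0.7205
  y_1 = 1.7743 - 0.02*14.1944 = 1.4904
Step 2: grad_x = 2*8*-0.7205 = -11.5274, grad_y = 2*4*1.4904 = 11.9233
  x_2 = -0.7205 - 0.02*-11.5274 = -0.4899
  y_2 = 1.4904 - 0.02*11.9233 = 1.2519
Step 3: grad_x = 2*8*-0.4899 = -7.8386, grad_y = 2*4*1.2519 = 10.0156
  x_3 = -0.4899 - 0.02*-7.8386 = -0.3331
  y_3 = 1.2519 - 0.02*10.0156 = 1.0516
Step 4: grad_x = 2*8*-0.3331 = -5.3303, grad_y = 2*4*1.0516 = 8.4131
  x_4 = -0.3331 - 0.02*-5.3303 = -0.2265
  y_4 = 1.0516 - 0.02*8.4131 = 0.8834
Step 5: grad_x = 2*8*-0.2265 = -3.6246, grad_y = 2*4*0.8834 = 7.067
  x_5 = -0.2265 - 0.02*-3.6246 = -0.154
  y_5 = 0.8834 - 0.02*7.067 = 0.742
f(-0.154, 0.742) = 8*(-0.154)^2 + 4*0.742^2 = 2.3923


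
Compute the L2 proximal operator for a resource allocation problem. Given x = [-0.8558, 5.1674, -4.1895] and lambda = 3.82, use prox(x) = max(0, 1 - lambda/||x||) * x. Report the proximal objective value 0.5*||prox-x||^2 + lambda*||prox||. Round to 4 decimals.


Step 1: Compute ||x||.
||x|| = 6.7072
Step 2: Compute scaling factor.
scale = max(0, 1 - 3.82/6.7072) = 0.4305
Step 3: prox(x) = [-0.3684, 2.2244, -1.8034]
||prox(x)|| = 2.8872
Step 4: Proximal objective.
0.5*||prox-x||^2 = 7.2962
lambda*||prox|| = 11.0291
Total = 18.3252


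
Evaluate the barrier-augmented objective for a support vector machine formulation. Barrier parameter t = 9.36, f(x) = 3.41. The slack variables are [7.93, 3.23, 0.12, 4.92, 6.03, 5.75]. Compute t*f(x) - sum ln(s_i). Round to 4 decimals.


Step 1: Compute log-barrier.
ln values: [2.0707, 1.1725, -2.1203, 1.5933, 1.7967, 1.7492]
phi = -(2.0707 + 1.1725 - 2.1203 + 1.5933 + 1.7967 + 1.7492) = -6.2621
Step 2: Compute augmented objective.
t*f(x) = 9.36*3.41 = 31.9176
Total = 31.9176 - 6.2621 = 25.6555


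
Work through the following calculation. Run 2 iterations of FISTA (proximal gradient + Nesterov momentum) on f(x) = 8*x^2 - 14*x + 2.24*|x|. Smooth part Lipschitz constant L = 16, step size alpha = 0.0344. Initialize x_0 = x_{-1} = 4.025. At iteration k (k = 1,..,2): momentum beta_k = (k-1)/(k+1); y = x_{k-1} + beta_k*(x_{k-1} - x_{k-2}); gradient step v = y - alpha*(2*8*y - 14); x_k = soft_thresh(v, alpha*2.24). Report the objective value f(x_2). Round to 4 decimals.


FISTA on f(x) = 8*x^2 - 14*x + 2.24*|x|
L = 16, alpha = 0.0344
Iteration 1: beta = 0.0, y = 4.025 + 0.0*(4.025 - 4.025) = 4.025
  grad(y) = 50.4, v = y - alpha*grad = 2.2912
  prox(v) = soft_thresh(2.2912, 0.0771) = 2.2142
Iteration 2: beta = 0.3333, y = 2.2142 + 0.3333*(2.2142 - 4.025) = 1.6106
  grad(y) = 11.7693, v = y - alpha*grad = 1.2057
  prox(v) = soft_thresh(1.2057, 0.0771) = 1.1287
f(x_2) = 8*1.1287^2 - 14*1.1287 + 2.24*|1.1287| = -3.0821


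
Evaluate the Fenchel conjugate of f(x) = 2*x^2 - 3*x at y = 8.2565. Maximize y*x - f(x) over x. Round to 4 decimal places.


f*(y) = sup_x {y*x - a*x^2 - b*x} = sup_x {(y-b)*x - a*x^2}
FOC: (y - b) - 2a*x = 0 => x* = (y - b)/(2a)
x* = (8.2565 + 3)/(2*2) = 2.8141
f*(8.2565) = (y-b)^2/(4a) = (8.2565 + 3)^2/(4*2)
= 126.7088/8 = 15.8386


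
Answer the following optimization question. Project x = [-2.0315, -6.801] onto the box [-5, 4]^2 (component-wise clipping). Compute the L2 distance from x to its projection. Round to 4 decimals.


Project each component onto [-5, 4].
clip(-2.0315) = -2.0315, clip(-6.801) = -5.0
Projection = [-2.0315, -5.0]
Squared diffs: [0.0, 3.2436]
Distance = sqrt(3.2436) = 1.801


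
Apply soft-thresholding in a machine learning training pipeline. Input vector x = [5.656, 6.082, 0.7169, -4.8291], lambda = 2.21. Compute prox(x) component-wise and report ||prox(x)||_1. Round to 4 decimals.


Soft-thresholding with lambda = 2.21:
prox(5.656) = sign(5.656)*max(|5.656| - 2.21, 0) = 3.446
prox(6.082) = sign(6.082)*max(|6.082| - 2.21, 0) = 3.872
prox(0.7169) = sign(0.7169)*max(|0.7169| - 2.21, 0) = 0.0
prox(-4.8291) = sign(-4.8291)*max(|-4.8291| - 2.21, 0) = -2.6191
prox(x) = [3.446, 3.872, 0.0, -2.6191]
||prox(x)||_1 = 3.446 + 3.872 + 0.0 + 2.6191 = 9.9371


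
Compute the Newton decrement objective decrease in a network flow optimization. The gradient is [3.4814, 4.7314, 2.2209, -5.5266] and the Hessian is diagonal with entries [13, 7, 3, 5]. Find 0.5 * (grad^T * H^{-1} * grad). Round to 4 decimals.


Step 1: H is diagonal, so H^(-1) * g = [0.2678, 0.6759, 0.7403, -1.1053].
Step 2: g^T H^(-1) g = sum_i g_i^2 / H_ii
  = (3.4814)^2/13 + (4.7314)^2/7 + (2.2209)^2/3 + (-5.5266)^2/5
  = 0.9323 + 3.198 + 1.6441 + 6.1087 = 11.8831
Step 3: Objective decrease = 0.5 * g^T H^(-1) g = 5.9416


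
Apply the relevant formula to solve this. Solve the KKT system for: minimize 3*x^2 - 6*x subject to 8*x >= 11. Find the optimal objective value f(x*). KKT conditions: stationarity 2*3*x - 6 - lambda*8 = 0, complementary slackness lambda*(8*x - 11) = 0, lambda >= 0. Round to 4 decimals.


Step 1: Try lambda = 0 (constraint inactive).
x_unc = 6/(2*3) = 1.0
Check: 8*1.0 = 8.0 < 11 -- violated!
Step 2: Constraint must be active: 8*x = 11
x* = 11/8 = 1.375
lambda = (2*3*1.375 - 6)/8 = 0.2813
Step 3: Compute optimal value.
f(x*) = 3*1.375^2 - 6*1.375 = -2.5781


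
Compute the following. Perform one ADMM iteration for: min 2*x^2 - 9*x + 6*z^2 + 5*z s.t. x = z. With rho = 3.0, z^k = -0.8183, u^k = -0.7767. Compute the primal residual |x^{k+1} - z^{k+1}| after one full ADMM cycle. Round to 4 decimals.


ADMM iteration with rho = 3.0, z^k = -0.8183, u^k = -0.7767
Step 1: x-update.
Minimize 2*x^2 - 9*x + (3.0/2)*(x + 0.8183 - 0.7767)^2
FOC: (2*2 + 3.0)*x = 9 + 3.0*(-0.8183 + 0.7767)
x^{k+1} = 1.2679
Step 2: z-update.
Minimize 6*z^2 + 5*z + (3.0/2)*(1.2679 - z - 0.7767)^2
FOC: (2*6 + 3.0)*z = -5 + 3.0*(1.2679 - 0.7767)
z^{k+1} = -0.2351
Step 3: u-update.
u^{k+1} = -0.7767 + 1.2679 + 0.2351 = 0.7263
Step 4: Primal residual = |1.2679 + 0.2351| = 1.503


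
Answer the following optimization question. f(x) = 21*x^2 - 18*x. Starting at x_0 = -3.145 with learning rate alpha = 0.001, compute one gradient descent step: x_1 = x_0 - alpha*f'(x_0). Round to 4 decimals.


We compute the gradient at x_0 and apply the update.
f'(x) = 42*x - 18
f'(-3.145) = 42*-3.145 - 18 = -150.09
x_1 = -3.145 - 0.001*-150.09 = -2.9949


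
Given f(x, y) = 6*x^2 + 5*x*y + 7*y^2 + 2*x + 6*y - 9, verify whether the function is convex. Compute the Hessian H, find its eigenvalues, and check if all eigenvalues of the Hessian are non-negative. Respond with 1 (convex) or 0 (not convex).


The Hessian of f(x,y) = 6*x^2 + 5*x*y + 7*y^2 + 2*x + 6*y - 9 is:
H = [[12, 5], [5, 14]]
Trace = 12 + 14 = 26
Determinant = 12*14 - (5)^2 = 143
Discriminant = (26)^2 - 4*143 = 104.0
Eigenvalues: lambda_1 = 7.901, lambda_2 = 18.099
The function is convex.

1


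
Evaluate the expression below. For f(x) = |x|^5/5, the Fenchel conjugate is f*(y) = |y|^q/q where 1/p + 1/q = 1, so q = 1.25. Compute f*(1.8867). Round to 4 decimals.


The conjugate exponent q satisfies 1/p + 1/q = 1.
p = 5, so q = 5/(5 - 1) = 1.25
|y|^q = 1.8867^1.25 = 2.2112
f*(1.8867) = 2.2112 / 1.25 = 1.769


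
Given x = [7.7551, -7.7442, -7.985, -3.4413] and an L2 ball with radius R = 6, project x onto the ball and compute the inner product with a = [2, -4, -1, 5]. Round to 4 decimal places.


Step 1: Compute ||x|| (intermediates to 6 decimals).
||x|| = sqrt(7.7551^2 + (-7.7442)^2 + (-7.985)^2 + (-3.4413)^2) = 13.989889
Step 2: Project.
Since ||x|| > R, scale = R/||x|| = 6/13.989889 = 0.428881, proj(x) = scale * x
proj(x) = [3.326015, -3.32134, -3.424615, -1.475908]
Step 3: Dot product.
a^T * proj(x) = 2*3.326015 - 4*(-3.32134) - 1*(-3.424615) + 5*(-1.475908) = 15.9825


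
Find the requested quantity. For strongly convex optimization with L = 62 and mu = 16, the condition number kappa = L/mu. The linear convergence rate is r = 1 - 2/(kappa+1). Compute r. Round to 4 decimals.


Step 1: Compute the condition number.
kappa = L/mu = 62/16 = 3.875
Step 2: Compute the convergence rate.
r = 1 - 2/(kappa + 1) = 1 - 2*mu/(L + mu) = (L - mu)/(L + mu) = 46/78 = 0.5897


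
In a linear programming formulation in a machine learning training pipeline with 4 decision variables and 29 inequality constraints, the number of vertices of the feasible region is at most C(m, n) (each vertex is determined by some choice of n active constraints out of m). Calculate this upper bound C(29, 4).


Each vertex corresponds to some choice of n active constraints out of m, so the number of vertices is at most C(m, n) = m! / (n!(m-n)!).
m = 29, n = 4
Numerator: 29 * 28 * 27 * 26
Denominator: 4! = 24
C(29, 4) = 23751


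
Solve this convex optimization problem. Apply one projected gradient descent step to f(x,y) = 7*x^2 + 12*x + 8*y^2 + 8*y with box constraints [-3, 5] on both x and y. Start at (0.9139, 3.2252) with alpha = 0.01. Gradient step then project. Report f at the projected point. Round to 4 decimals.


Step 1: Compute gradient at (0.9139, 3.2252).
grad_x = 2*7*0.9139 + 12 = 24.7946
grad_y = 2*8*3.2252 + 8 = 59.6032
Step 2: Gradient step.
x_raw = 0.9139 - 0.01*24.7946 = 0.666
y_raw = 3.2252 - 0.01*59.6032 = 2.6292
Step 3: Project onto [-3, 5].
x_proj = clip(0.666) = 0.666
y_proj = clip(2.6292) = 2.6292
Step 4: Evaluate f.
f(0.666, 2.6292) = 87.4295


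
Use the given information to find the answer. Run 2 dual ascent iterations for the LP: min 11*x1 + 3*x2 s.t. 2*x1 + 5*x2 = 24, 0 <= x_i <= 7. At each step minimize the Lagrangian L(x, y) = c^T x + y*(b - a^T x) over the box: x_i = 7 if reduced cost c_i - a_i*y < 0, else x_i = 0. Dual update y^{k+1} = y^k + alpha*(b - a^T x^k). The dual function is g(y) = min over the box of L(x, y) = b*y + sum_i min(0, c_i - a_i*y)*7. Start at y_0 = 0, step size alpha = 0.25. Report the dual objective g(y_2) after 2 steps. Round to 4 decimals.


Dual ascent for LP: min 11*x1 + 3*x2, 2*x1 + 5*x2 = 24, 0 <= x_i <= 7
Step 1: y^k = 0.0, reduced costs: (11.0, 3.0)
  x^k = (0.0, 0.0), subgradient = b - a^T x = 24.0
  y^{k+1} = 0.0 + 0.25*24.0 = 6.0
Step 2: y^k = 6.0, reduced costs: (-1.0, -27.0)
  x^k = (7.0, 7.0), subgradient = b - a^T x = -25.0
  y^{k+1} = 6.0 + 0.25*-25.0 = -0.25
Dual objective at y_2 = -0.25: reduced costs (11.5, 4.25), box minimizer x = (0.0, 0.0)
g(y_2) = b*y + (c1 - a1*y)*x1 + (c2 - a2*y)*x2 = 24*(-0.25) + 11.5*0.0 + 4.25*0.0 = -6.0 + 0.0 + 0.0 = -6.0


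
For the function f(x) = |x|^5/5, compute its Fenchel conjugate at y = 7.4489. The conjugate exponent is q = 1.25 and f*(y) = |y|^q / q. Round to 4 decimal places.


The conjugate exponent q satisfies 1/p + 1/q = 1.
p = 5, so q = 5/(5 - 1) = 1.25
|y|^q = 7.4489^1.25 = 12.306
f*(7.4489) = 12.306 / 1.25 = 9.8448


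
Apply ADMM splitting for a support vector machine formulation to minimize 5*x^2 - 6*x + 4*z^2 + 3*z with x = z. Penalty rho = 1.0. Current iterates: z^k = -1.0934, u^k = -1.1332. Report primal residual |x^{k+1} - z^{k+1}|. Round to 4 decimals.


ADMM iteration with rho = 1.0, z^k = -1.0934, u^k = -1.1332
Step 1: x-update.
Minimize 5*x^2 - 6*x + (1.0/2)*(x + 1.0934 - 1.1332)^2
FOC: (2*5 + 1.0)*x = 6 + 1.0*(-1.0934 + 1.1332)
x^{k+1} = 0.5491
Step 2: z-update.
Minimize 4*z^2 + 3*z + (1.0/2)*(0.5491 - z - 1.1332)^2
FOC: (2*4 + 1.0)*z = -3 + 1.0*(0.5491 - 1.1332)
z^{k+1} = -0.3982
Step 3: u-update.
u^{k+1} = -1.1332 + 0.5491 + 0.3982 = -0.1859
Step 4: Primal residual = |0.5491 + 0.3982| = 0.9473


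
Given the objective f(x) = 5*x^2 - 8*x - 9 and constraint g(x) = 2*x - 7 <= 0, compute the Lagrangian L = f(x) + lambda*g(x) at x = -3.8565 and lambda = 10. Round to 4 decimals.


Step 1: Evaluate f(x).
f(-3.8565) = 5*(-3.8565)^2 - 8*(-3.8565) - 9 = 96.215
Step 2: Evaluate g(x).
g(-3.8565) = 2*-3.8565 - 7 = -14.713
Step 3: Compute Lagrangian.
L = 96.215 + 10*-14.713 = -50.915


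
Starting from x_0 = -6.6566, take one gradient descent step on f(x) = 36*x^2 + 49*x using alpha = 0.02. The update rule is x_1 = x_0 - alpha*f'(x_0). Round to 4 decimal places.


We compute the gradient at x_0 and apply the update.
f'(x) = 72*x + 49
f'(-6.6566) = 72*-6.6566 + 49 = -430.2752
x_1 = -6.6566 - 0.02*-430.2752 = 1.9489


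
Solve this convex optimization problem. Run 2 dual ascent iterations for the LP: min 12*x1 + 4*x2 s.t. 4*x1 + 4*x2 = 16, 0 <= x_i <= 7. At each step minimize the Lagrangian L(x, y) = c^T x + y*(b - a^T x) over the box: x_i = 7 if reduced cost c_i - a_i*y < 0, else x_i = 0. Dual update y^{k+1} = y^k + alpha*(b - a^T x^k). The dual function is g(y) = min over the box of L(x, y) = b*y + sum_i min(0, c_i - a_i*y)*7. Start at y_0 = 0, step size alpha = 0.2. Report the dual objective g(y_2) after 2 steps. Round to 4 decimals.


Dual ascent for LP: min 12*x1 + 4*x2, 4*x1 + 4*x2 = 16, 0 <= x_i <= 7
Step 1: y^k = 0.0, reduced costs: (12.0, 4.0)
  x^k = (0.0, 0.0), subgradient = b - a^T x = 16.0
  y^{k+1} = 0.0 + 0.2*16.0 = 3.2
Step 2: y^k = 3.2, reduced costs: (-0.8, -8.8)
  x^k = (7.0, 7.0), subgradient = b - a^T x = -40.0
  y^{k+1} = 3.2 + 0.2*-40.0 = -4.8
Dual objective at y_2 = -4.8: reduced costs (31.2, 23.2), box minimizer x = (0.0, 0.0)
g(y_2) = b*y + (c1 - a1*y)*x1 + (c2 - a2*y)*x2 = 16*(-4.8) + 31.2*0.0 + 23.2*0.0 = -76.8 + 0.0 + 0.0 = -76.8


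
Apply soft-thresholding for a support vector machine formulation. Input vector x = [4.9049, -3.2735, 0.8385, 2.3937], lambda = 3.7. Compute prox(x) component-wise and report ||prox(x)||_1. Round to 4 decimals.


Soft-thresholding with lambda = 3.7:
prox(4.9049) = sign(4.9049)*max(|4.9049| - 3.7, 0) = 1.2049
prox(-3.2735) = sign(-3.2735)*max(|-3.2735| - 3.7, 0) = 0.0
prox(0.8385) = sign(0.8385)*max(|0.8385| - 3.7, 0) = 0.0
prox(2.3937) = sign(2.3937)*max(|2.3937| - 3.7, 0) = 0.0
prox(x) = [1.2049, 0.0, 0.0, 0.0]
||prox(x)||_1 = 1.2049 + 0.0 + 0.0 + 0.0 = 1.2049


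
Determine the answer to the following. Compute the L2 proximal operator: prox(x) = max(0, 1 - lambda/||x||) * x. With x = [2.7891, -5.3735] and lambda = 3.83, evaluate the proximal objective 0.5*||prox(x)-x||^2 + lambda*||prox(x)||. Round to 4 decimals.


Step 1: Compute ||x||.
||x|| = 6.0542
Step 2: Compute scaling factor.
scale = max(0, 1 - 3.83/6.0542) = 0.3674
Step 3: prox(x) = [1.0247, -1.9741]
||prox(x)|| = 2.2242
Step 4: Proximal objective.
0.5*||prox-x||^2 = 7.3345
lambda*||prox|| = 8.5187
Total = 15.8532


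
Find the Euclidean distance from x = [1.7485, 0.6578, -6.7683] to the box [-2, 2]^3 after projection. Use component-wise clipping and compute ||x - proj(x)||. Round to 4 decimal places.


Project each component onto [-2, 2].
clip(1.7485) = 1.7485, clip(0.6578) = 0.6578, clip(-6.7683) = -2.0
Projection = [1.7485, 0.6578, -2.0]
Squared diffs: [0.0, 0.0, 22.7367]
Distance = sqrt(22.7367) = 4.7683


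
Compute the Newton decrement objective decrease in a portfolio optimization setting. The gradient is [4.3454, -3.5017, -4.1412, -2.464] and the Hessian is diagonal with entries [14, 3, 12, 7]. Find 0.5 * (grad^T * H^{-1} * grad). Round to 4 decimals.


Step 1: H is diagonal, so H^(-1) * g = [0.3104, -1.1672, -0.3451, -0.352].
Step 2: g^T H^(-1) g = sum_i g_i^2 / H_ii
  = (4.3454)^2/14 + (-3.5017)^2/3 + (-4.1412)^2/12 + (-2.464)^2/7
  = 1.3488 + 4.0873 + 1.4291 + 0.8673 = 7.7325
Step 3: Objective decrease = 0.5 * g^T H^(-1) g = 3.8663


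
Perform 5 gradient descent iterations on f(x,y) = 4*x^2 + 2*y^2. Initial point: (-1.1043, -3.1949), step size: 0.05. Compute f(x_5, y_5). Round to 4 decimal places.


Gradient descent on f(x,y) = 4*x^2 + 2*y^2.
Starting point: (-1.1043, -3.1949), alpha = 0.05
Step 1: grad_x = 2*4*-1.1043 = -8.8344, grad_y = 2*2*-3.1949 = -12.7796
  x_1 = -1.1043 - 0.05*-8.8344 = -0.6626
  y_1 = -3.1949 - 0.05*-12.7796 = -2.5559
Step 2: grad_x = 2*4*-0.6626 = -5.3006, grad_y = 2*2*-2.5559 = -10.2237
  x_2 = -0.6626 - 0.05*-5.3006 = -0.3975
  y_2 = -2.5559 - 0.05*-10.2237 = -2.0447
Step 3: grad_x = 2*4*-0.3975 = -3.1804, grad_y = 2*2*-2.0447 = -8.1789
  x_3 = -0.3975 - 0.05*-3.1804 = -0.2385
  y_3 = -2.0447 - 0.05*-8.1789 = -1.6358
Step 4: grad_x = 2*4*-0.2385 = -1.9082, grad_y = 2*2*-1.6358 = -6.5432
  x_4 = -0.2385 - 0.05*-1.9082 = -0.1431
  y_4 = -1.6358 - 0.05*-6.5432 = -1.3086
Step 5: grad_x = 2*4*-0.1431 = -1.1449, grad_y = 2*2*-1.3086 = -5.2345
  x_5 = -0.1431 - 0.05*-1.1449 = -0.0859
  y_5 = -1.3086 - 0.05*-5.2345 = -1.0469
f(-0.0859, -1.0469) = 4*(-0.0859)^2 + 2*(-1.0469)^2 = 2.2215


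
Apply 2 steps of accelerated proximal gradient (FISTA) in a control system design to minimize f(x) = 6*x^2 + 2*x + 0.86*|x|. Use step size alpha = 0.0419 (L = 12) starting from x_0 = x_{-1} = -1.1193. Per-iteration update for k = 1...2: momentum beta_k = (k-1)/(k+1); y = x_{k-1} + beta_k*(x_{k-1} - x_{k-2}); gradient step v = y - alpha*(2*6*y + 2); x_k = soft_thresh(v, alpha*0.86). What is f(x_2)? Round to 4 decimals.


FISTA on f(x) = 6*x^2 + 2*x + 0.86*|x|
L = 12, alpha = 0.0419
Iteration 1: beta = 0.0, y = -1.1193 + 0.0*(-1.1193 + 1.1193) = -1.1193
  grad(y) = -11.4316, v = y - alpha*grad = -0.6403
  prox(v) = soft_thresh(-0.6403, 0.036) = -0.6043
Iteration 2: beta = 0.3333, y = -0.6043 + 0.3333*(-0.6043 + 1.1193) = -0.4326
  grad(y) = -3.1913, v = y - alpha*grad = -0.2989
  prox(v) = soft_thresh(-0.2989, 0.036) = -0.2629
f(x_2) = 6*(-0.2629)^2 + 2*(-0.2629) + 0.86*|-0.2629| = 0.1149


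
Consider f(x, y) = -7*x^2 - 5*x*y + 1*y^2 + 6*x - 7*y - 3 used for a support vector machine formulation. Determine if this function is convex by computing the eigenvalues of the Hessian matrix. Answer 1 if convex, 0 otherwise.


The Hessian of f(x,y) = -7*x^2 - 5*x*y + 1*y^2 + 6*x - 7*y - 3 is:
H = [[-14, -5], [-5, 2]]
Trace = -14 + 2 = -12
Determinant = -14*2 - (-5)^2 = -53
Discriminant = (-12)^2 - 4*-53 = 356.0
Eigenvalues: lambda_1 = -15.434, lambda_2 = 3.434
The function is not convex.

0


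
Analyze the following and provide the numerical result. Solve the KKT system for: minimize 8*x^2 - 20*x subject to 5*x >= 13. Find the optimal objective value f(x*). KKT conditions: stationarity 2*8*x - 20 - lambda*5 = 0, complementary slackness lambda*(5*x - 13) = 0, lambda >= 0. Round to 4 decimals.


Step 1: Try lambda = 0 (constraint inactive).
x_unc = 20/(2*8) = 1.25
Check: 5*1.25 = 6.25 < 13 -- violated!
Step 2: Constraint must be active: 5*x = 13
x* = 13/5 = 2.6
lambda = (2*8*2.6 - 20)/5 = 4.32
Step 3: Compute optimal value.
f(x*) = 8*2.6^2 - 20*2.6 = 2.08


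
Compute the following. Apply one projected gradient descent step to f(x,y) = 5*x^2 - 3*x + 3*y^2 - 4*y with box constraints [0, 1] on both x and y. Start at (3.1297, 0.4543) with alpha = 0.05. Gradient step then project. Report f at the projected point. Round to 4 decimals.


Step 1: Compute gradient at (3.1297, 0.4543).
grad_x = 2*5*3.1297 - 3 = 28.297
grad_y = 2*3*0.4543 - 4 = -1.2742
Step 2: Gradient step.
x_raw = 3.1297 - 0.05*28.297 = 1.7149
y_raw = 0.4543 - 0.05*-1.2742 = 0.518
Step 3: Project onto [0, 1].
x_proj = clip(1.7149) = 1.0
y_proj = clip(0.518) = 0.518
Step 4: Evaluate f.
f(1.0, 0.518) = 0.733


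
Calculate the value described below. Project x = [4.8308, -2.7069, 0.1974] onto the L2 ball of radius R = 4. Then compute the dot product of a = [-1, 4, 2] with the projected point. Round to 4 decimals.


Step 1: Compute ||x|| (intermediates to 6 decimals).
||x|| = sqrt(4.8308^2 + (-2.7069)^2 + 0.1974^2) = 5.54102
Step 2: Project.
Since ||x|| > R, scale = R/||x|| = 4/5.54102 = 0.721889, proj(x) = scale * x
proj(x) = [3.487301, -1.954081, 0.142501]
Step 3: Dot product.
a^T * proj(x) = -1*3.487301 + 4*(-1.954081) + 2*0.142501 = -11.0186


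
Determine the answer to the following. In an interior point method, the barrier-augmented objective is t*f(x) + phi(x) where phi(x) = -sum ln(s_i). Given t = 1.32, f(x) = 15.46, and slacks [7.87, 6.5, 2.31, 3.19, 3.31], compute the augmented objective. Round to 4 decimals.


Step 1: Compute log-barrier.
ln values: [2.0631, 1.8718, 0.8372, 1.16, 1.1969]
phi = -(2.0631 + 1.8718 + 0.8372 + 1.16 + 1.1969) = -7.1291
Step 2: Compute augmented objective.
t*f(x) = 1.32*15.46 = 20.4072
Total = 20.4072 - 7.1291 = 13.2781


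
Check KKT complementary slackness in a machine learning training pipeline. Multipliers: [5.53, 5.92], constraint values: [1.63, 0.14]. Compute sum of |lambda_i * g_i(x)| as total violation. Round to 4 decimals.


KKT complementary slackness check:
lambda_1 * g_1 = 5.53 * 1.63 = 9.0139
lambda_2 * g_2 = 5.92 * 0.14 = 0.8288
Total violation = 9.0139 + 0.8288 = 9.8427


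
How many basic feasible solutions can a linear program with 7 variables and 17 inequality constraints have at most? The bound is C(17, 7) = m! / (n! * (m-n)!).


Each vertex corresponds to some choice of n active constraints out of m, so the number of vertices is at most C(m, n) = m! / (n!(m-n)!).
m = 17, n = 7
Numerator: 17 * 16 * 15 * 14 * 13 * 12 * 11
Denominator: 7! = 5040
C(17, 7) = 19448


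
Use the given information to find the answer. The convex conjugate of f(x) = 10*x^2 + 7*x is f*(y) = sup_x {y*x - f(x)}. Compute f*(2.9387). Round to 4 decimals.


f*(y) = sup_x {y*x - a*x^2 - b*x} = sup_x {(y-b)*x - a*x^2}
FOC: (y - b) - 2a*x = 0 => x* = (y - b)/(2a)
x* = (2.9387 - 7)/(2*10) = -0.2031
f*(2.9387) = (y-b)^2/(4a) = (2.9387 - 7)^2/(4*10)
= 16.4942/40 = 0.4124
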